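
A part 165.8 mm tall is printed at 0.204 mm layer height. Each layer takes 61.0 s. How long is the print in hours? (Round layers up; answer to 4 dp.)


Layers = ceil(165.8/0.204) = 813
t = 813 * 61.0 / 3600 = 13.7758 hrs


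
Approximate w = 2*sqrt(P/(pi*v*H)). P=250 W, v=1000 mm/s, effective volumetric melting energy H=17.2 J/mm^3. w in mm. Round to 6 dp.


w = 2*sqrt(250/(pi*1000*17.2)) = 0.136038 mm


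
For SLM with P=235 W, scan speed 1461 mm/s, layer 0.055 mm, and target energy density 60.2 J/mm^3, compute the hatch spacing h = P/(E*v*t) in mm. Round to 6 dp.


h = 235 / (60.2*1461*0.055) = 0.04858 mm


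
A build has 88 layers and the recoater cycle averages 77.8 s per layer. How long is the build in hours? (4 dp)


t = 88 * 77.8 / 3600 = 1.9018 hrs


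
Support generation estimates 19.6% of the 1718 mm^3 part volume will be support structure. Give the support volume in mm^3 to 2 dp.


V_support = 1718 * 0.196 = 336.73 mm^3


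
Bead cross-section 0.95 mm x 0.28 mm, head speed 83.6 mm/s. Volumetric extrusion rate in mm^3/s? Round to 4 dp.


Rate = 0.95 * 0.28 * 83.6 = 22.2376 mm^3/s


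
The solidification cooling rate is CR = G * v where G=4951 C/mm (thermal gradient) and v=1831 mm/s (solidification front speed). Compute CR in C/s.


CR = 4951 * 1831 = 9065281 C/s


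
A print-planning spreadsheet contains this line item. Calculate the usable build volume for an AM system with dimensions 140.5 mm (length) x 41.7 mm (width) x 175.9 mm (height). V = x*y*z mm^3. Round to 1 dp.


V = 140.5 * 41.7 * 175.9 = 1030571.7 mm^3


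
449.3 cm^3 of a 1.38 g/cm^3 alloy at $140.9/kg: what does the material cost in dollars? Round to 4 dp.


Mass = 449.3*1.38/1000 = 0.620034 kg
Cost = 0.620034 * 140.9 = 87.3628 $


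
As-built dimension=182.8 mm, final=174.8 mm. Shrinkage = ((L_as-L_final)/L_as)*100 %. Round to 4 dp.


Shrinkage = ((182.8-174.8)/182.8)*100 = 4.3764 %


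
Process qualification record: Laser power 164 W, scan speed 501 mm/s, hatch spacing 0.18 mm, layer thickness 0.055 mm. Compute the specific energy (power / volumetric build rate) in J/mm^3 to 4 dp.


Build rate = 501 * 0.18 * 0.055 = 4.9599 mm^3/s
SE = 164 / 4.9599 = 33.0652 J/mm^3


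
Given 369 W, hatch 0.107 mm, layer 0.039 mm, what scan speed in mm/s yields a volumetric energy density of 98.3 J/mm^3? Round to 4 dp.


v = 369 / (98.3*0.107*0.039) = 899.5483 mm/s


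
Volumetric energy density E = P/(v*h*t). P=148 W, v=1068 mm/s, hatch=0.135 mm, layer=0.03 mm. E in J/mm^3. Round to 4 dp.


E = 148 / (1068*0.135*0.03) = 34.2165 J/mm^3


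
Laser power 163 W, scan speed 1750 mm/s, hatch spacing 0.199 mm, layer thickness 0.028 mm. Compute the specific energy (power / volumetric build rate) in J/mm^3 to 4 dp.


Build rate = 1750 * 0.199 * 0.028 = 9.751 mm^3/s
SE = 163 / 9.751 = 16.7162 J/mm^3


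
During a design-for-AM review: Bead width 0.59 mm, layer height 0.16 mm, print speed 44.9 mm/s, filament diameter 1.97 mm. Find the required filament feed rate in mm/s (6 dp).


Q = 0.59 * 0.16 * 44.9 = 4.23856 mm^3/s
A_fil = pi*(1.97/2)^2 = 3.04805173 mm^2
v_feed = 4.23856 / 3.04805173 = 1.39058 mm/s


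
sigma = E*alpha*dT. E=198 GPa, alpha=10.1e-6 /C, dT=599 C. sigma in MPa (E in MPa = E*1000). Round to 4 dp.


sigma = 198*1000 * 10.1e-6 * 599 = 1197.8802 MPa


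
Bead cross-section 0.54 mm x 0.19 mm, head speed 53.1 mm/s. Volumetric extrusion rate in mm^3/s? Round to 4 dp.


Rate = 0.54 * 0.19 * 53.1 = 5.4481 mm^3/s


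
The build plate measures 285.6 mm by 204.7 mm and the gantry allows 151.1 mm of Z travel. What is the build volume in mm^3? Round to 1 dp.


V = 285.6 * 204.7 * 151.1 = 8833656.6 mm^3


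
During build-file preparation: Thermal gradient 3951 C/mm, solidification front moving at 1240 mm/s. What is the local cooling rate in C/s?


CR = 3951 * 1240 = 4899240 C/s


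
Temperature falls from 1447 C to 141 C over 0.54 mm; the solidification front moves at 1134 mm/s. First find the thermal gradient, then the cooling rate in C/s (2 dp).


G = (1447-141)/0.54 = 2418.51851852 C/mm
CR = 2418.51851852 * 1134 = 2742600.0 C/s


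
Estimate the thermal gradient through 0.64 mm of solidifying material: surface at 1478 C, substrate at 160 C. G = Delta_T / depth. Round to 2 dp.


G = (1478-160)/0.64 = 2059.38 C/mm


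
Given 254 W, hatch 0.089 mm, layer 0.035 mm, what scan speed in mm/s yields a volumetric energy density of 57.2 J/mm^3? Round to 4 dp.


v = 254 / (57.2*0.089*0.035) = 1425.5408 mm/s


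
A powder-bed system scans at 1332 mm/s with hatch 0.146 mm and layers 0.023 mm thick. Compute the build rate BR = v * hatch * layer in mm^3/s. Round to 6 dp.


Rate = 1332 * 0.146 * 0.023 = 4.472856 mm^3/s


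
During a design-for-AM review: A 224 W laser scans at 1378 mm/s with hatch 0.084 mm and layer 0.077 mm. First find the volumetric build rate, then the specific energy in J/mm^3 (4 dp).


Build rate = 1378 * 0.084 * 0.077 = 8.912904 mm^3/s
SE = 224 / 8.912904 = 25.1321 J/mm^3


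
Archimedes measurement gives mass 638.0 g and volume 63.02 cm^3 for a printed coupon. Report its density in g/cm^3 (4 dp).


rho = 638.0 / 63.02 = 10.1238 g/cm^3


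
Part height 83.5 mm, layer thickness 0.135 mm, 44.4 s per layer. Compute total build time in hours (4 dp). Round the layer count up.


Layers = ceil(83.5/0.135) = 619
t = 619 * 44.4 / 3600 = 7.6343 hrs


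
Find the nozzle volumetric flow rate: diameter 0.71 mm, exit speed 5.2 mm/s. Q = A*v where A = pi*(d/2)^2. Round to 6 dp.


A = pi*(0.71/2)^2 = 0.39591921 mm^2
Q = 0.39591921 * 5.2 = 2.05878 mm^3/s


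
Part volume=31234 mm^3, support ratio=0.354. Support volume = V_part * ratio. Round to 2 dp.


V_support = 31234 * 0.354 = 11056.84 mm^3


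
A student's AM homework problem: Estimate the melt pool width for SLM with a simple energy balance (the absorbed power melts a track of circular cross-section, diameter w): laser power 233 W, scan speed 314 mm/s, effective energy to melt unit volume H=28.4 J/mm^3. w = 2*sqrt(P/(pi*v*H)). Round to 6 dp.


w = 2*sqrt(233/(pi*314*28.4)) = 0.182393 mm


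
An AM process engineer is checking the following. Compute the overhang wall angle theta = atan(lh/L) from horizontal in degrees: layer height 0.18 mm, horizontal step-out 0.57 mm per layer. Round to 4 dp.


angle = atan(0.18/0.57) = 17.5256 degrees


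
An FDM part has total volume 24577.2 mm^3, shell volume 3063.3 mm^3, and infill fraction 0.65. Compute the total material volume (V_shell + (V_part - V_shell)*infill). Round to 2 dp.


V_infill = (24577.2 - 3063.3) * 0.65 = 13984.04
V_total = 3063.3 + 13984.04 = 17047.34 mm^3


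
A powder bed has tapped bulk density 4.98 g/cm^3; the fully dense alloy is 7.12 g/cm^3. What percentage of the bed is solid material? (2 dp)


Packing = (4.98/7.12)*100 = 69.94 %


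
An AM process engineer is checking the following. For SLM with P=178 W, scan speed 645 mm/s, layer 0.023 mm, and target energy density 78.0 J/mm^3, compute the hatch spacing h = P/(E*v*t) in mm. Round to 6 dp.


h = 178 / (78.0*645*0.023) = 0.153829 mm


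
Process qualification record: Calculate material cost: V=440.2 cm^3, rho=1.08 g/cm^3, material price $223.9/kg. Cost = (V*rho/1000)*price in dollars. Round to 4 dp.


Mass = 440.2*1.08/1000 = 0.475416 kg
Cost = 0.475416 * 223.9 = 106.4456 $


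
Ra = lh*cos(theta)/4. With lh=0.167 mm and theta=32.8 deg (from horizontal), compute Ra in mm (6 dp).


Ra = 0.167 * cos(32.8) / 4 = 0.035094 mm


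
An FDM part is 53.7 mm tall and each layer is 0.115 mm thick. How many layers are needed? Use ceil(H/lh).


Layers = ceil(53.7/0.115) = 467


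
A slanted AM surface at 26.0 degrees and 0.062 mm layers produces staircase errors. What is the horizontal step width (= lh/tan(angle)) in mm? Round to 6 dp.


step = 0.062 / tan(26.0) = 0.127119 mm


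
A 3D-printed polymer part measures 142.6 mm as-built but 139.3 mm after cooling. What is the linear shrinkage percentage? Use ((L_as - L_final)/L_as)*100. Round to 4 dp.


Shrinkage = ((142.6-139.3)/142.6)*100 = 2.3142 %


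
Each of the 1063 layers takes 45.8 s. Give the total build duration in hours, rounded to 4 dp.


t = 1063 * 45.8 / 3600 = 13.5237 hrs


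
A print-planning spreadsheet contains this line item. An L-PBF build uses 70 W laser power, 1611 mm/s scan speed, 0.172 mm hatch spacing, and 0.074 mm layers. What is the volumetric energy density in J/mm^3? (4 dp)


E = 70 / (1611*0.172*0.074) = 3.4138 J/mm^3


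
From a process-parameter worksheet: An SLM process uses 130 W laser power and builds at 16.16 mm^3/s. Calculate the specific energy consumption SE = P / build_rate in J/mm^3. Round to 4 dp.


SE = 130 / 16.16 = 8.0446 J/mm^3


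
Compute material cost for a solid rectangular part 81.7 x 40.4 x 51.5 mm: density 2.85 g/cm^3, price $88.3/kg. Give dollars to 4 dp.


V = 81.7 * 40.4 * 51.5 = 169985.02 mm^3 = 169.98502 cm^3
Mass = 169.98502 * 2.85 / 1000 = 0.48445731 kg
Cost = 0.48445731 * 88.3 = 42.7776 $


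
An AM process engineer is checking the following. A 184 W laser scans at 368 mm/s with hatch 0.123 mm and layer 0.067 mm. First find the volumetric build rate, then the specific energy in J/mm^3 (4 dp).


Build rate = 368 * 0.123 * 0.067 = 3.032688 mm^3/s
SE = 184 / 3.032688 = 60.6722 J/mm^3


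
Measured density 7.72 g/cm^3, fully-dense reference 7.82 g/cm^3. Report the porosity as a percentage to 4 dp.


Porosity = (1-7.72/7.82)*100 = 1.2788 %


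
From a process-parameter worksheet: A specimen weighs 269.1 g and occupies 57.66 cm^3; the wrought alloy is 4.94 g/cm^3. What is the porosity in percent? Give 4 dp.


rho_part = 269.1 / 57.66 = 4.66701353 g/cm^3
Porosity = (1 - 4.66701353/4.94)*100 = 5.526 %


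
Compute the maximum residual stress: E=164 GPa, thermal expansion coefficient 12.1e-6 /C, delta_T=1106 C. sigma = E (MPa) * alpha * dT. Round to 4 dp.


sigma = 164*1000 * 12.1e-6 * 1106 = 2194.7464 MPa


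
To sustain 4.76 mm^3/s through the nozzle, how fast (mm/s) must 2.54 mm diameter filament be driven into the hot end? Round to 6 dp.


A = pi*(2.54/2)^2 = 5.067075
v = 4.76 / 5.067075 = 0.939398 mm/s


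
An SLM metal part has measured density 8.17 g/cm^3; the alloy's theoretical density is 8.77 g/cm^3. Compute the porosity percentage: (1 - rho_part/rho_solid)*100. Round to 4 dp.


Porosity = (1-8.17/8.77)*100 = 6.8415 %


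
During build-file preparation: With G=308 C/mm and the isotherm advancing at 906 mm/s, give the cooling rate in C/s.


CR = 308 * 906 = 279048 C/s


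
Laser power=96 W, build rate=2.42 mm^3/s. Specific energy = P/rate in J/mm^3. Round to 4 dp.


SE = 96 / 2.42 = 39.6694 J/mm^3


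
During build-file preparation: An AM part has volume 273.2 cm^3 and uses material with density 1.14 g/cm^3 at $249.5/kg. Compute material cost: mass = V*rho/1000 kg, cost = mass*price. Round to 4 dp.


Mass = 273.2*1.14/1000 = 0.311448 kg
Cost = 0.311448 * 249.5 = 77.7063 $


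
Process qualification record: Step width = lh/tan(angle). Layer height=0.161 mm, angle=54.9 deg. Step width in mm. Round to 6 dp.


step = 0.161 / tan(54.9) = 0.113153 mm


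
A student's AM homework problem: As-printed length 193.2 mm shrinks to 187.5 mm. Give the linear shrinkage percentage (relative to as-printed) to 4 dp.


Shrinkage = ((193.2-187.5)/193.2)*100 = 2.9503 %


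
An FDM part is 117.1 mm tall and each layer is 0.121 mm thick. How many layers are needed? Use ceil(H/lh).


Layers = ceil(117.1/0.121) = 968


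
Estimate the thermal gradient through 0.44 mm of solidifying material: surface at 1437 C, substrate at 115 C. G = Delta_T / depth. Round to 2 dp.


G = (1437-115)/0.44 = 3004.55 C/mm


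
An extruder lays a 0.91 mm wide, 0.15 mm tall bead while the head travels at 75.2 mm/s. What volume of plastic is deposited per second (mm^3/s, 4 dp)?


Rate = 0.91 * 0.15 * 75.2 = 10.2648 mm^3/s


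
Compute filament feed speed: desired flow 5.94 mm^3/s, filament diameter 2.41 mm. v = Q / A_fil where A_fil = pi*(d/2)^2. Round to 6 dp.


A = pi*(2.41/2)^2 = 4.561671
v = 5.94 / 4.561671 = 1.302154 mm/s


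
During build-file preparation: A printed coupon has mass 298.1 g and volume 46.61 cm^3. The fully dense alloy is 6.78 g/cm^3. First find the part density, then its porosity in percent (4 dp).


rho_part = 298.1 / 46.61 = 6.39562326 g/cm^3
Porosity = (1 - 6.39562326/6.78)*100 = 5.6693 %


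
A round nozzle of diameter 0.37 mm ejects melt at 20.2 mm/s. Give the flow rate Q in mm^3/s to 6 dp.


A = pi*(0.37/2)^2 = 0.10752101 mm^2
Q = 0.10752101 * 20.2 = 2.171924 mm^3/s


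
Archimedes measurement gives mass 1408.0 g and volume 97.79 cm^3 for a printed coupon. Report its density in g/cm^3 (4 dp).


rho = 1408.0 / 97.79 = 14.3982 g/cm^3


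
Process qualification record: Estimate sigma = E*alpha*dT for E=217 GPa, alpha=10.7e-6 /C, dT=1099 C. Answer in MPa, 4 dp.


sigma = 217*1000 * 10.7e-6 * 1099 = 2551.7681 MPa


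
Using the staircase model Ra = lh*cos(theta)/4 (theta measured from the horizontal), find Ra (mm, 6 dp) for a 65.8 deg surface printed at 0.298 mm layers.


Ra = 0.298 * cos(65.8) / 4 = 0.030539 mm


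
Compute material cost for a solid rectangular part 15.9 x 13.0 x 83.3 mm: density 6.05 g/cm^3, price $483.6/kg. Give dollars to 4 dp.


V = 15.9 * 13.0 * 83.3 = 17218.11 mm^3 = 17.21811 cm^3
Mass = 17.21811 * 6.05 / 1000 = 0.10416957 kg
Cost = 0.10416957 * 483.6 = 50.3764 $


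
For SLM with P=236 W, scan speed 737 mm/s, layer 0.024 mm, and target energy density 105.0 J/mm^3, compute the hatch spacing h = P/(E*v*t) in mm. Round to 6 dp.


h = 236 / (105.0*737*0.024) = 0.12707 mm


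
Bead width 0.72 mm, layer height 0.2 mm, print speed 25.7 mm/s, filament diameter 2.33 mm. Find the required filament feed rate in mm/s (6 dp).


Q = 0.72 * 0.2 * 25.7 = 3.7008 mm^3/s
A_fil = pi*(2.33/2)^2 = 4.26384809 mm^2
v_feed = 3.7008 / 4.26384809 = 0.867948 mm/s


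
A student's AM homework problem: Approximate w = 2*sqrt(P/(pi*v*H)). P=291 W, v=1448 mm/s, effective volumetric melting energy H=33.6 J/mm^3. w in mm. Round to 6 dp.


w = 2*sqrt(291/(pi*1448*33.6)) = 0.087267 mm


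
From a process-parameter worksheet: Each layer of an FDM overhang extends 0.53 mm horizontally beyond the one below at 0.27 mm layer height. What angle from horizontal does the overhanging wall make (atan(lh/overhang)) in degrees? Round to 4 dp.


angle = atan(0.27/0.53) = 26.9958 degrees


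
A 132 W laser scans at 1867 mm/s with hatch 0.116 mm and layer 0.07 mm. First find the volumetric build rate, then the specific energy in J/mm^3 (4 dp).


Build rate = 1867 * 0.116 * 0.07 = 15.16004 mm^3/s
SE = 132 / 15.16004 = 8.7071 J/mm^3


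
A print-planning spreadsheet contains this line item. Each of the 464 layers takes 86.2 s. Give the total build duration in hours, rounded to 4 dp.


t = 464 * 86.2 / 3600 = 11.1102 hrs


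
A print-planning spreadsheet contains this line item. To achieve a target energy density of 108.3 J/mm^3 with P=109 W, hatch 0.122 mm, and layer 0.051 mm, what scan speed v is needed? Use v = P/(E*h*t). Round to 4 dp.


v = 109 / (108.3*0.122*0.051) = 161.7588 mm/s


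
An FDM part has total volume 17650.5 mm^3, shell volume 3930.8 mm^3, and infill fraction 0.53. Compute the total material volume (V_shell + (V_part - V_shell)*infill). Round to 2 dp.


V_infill = (17650.5 - 3930.8) * 0.53 = 7271.44
V_total = 3930.8 + 7271.44 = 11202.24 mm^3


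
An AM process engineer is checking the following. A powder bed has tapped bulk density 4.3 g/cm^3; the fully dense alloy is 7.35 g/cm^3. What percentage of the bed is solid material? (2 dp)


Packing = (4.3/7.35)*100 = 58.5 %


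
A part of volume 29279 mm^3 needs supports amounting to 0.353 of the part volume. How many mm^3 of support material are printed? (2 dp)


V_support = 29279 * 0.353 = 10335.49 mm^3


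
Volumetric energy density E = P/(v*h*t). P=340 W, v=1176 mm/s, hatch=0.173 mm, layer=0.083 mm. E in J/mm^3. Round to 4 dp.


E = 340 / (1176*0.173*0.083) = 20.1348 J/mm^3


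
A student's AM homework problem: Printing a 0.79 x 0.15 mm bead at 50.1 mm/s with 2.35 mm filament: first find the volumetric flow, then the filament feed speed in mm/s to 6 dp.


Q = 0.79 * 0.15 * 50.1 = 5.93685 mm^3/s
A_fil = pi*(2.35/2)^2 = 4.33736136 mm^2
v_feed = 5.93685 / 4.33736136 = 1.36877 mm/s


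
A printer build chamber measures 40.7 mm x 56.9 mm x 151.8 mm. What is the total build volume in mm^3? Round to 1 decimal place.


V = 40.7 * 56.9 * 151.8 = 351543.0 mm^3


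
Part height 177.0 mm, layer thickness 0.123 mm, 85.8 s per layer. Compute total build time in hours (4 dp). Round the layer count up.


Layers = ceil(177.0/0.123) = 1440
t = 1440 * 85.8 / 3600 = 34.32 hrs


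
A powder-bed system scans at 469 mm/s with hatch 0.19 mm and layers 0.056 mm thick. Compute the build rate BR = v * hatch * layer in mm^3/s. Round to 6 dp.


Rate = 469 * 0.19 * 0.056 = 4.99016 mm^3/s


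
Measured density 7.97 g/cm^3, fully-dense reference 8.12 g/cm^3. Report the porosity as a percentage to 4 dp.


Porosity = (1-7.97/8.12)*100 = 1.8473 %


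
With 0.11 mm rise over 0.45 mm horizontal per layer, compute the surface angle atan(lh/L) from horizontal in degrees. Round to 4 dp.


angle = atan(0.11/0.45) = 13.7363 degrees


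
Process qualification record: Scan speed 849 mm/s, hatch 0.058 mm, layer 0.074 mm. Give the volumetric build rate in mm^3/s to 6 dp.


Rate = 849 * 0.058 * 0.074 = 3.643908 mm^3/s


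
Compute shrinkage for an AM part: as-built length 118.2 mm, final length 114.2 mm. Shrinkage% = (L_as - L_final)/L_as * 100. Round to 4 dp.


Shrinkage = ((118.2-114.2)/118.2)*100 = 3.3841 %


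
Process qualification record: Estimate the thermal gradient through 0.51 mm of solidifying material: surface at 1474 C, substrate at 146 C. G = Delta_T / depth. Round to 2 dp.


G = (1474-146)/0.51 = 2603.92 C/mm


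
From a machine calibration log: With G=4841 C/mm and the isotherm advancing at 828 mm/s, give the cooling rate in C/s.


CR = 4841 * 828 = 4008348 C/s


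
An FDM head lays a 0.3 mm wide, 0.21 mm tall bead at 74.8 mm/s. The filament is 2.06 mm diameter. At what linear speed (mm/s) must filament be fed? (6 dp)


Q = 0.3 * 0.21 * 74.8 = 4.7124 mm^3/s
A_fil = pi*(2.06/2)^2 = 3.33291565 mm^2
v_feed = 4.7124 / 3.33291565 = 1.413897 mm/s


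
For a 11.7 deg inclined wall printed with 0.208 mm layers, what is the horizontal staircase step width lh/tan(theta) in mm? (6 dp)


step = 0.208 / tan(11.7) = 1.004394 mm


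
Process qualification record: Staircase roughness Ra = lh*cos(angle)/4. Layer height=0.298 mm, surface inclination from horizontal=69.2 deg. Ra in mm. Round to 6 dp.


Ra = 0.298 * cos(69.2) / 4 = 0.026455 mm


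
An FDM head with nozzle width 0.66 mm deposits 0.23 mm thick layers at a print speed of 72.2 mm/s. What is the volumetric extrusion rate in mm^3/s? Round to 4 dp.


Rate = 0.66 * 0.23 * 72.2 = 10.96 mm^3/s


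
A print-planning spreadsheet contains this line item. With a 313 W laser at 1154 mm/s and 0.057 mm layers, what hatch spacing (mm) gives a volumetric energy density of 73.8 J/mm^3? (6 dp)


h = 313 / (73.8*1154*0.057) = 0.064477 mm


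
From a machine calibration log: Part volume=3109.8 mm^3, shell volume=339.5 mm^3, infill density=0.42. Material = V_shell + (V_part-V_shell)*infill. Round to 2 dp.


V_infill = (3109.8 - 339.5) * 0.42 = 1163.53
V_total = 339.5 + 1163.53 = 1503.03 mm^3


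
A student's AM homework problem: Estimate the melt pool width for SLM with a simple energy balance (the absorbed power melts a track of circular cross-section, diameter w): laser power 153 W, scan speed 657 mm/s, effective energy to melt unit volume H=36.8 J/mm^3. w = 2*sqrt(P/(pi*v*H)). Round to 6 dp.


w = 2*sqrt(153/(pi*657*36.8)) = 0.089762 mm


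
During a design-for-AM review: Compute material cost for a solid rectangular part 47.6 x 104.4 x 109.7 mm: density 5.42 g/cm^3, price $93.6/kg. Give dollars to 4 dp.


V = 47.6 * 104.4 * 109.7 = 545147.568 mm^3 = 545.147568 cm^3
Mass = 545.147568 * 5.42 / 1000 = 2.95469982 kg
Cost = 2.95469982 * 93.6 = 276.5599 $


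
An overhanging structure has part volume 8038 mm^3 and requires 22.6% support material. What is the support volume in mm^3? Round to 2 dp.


V_support = 8038 * 0.226 = 1816.59 mm^3


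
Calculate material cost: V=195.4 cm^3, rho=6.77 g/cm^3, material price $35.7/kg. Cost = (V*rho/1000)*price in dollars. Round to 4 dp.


Mass = 195.4*6.77/1000 = 1.322858 kg
Cost = 1.322858 * 35.7 = 47.226 $


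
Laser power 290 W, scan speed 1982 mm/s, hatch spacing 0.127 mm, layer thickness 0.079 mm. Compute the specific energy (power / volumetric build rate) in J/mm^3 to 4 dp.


Build rate = 1982 * 0.127 * 0.079 = 19.885406 mm^3/s
SE = 290 / 19.885406 = 14.5836 J/mm^3


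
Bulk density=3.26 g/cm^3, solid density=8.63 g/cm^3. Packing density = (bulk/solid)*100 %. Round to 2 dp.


Packing = (3.26/8.63)*100 = 37.78 %


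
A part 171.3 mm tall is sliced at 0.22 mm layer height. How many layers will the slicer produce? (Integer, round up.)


Layers = ceil(171.3/0.22) = 779


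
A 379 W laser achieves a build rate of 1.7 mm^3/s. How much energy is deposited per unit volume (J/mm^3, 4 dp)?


SE = 379 / 1.7 = 222.9412 J/mm^3


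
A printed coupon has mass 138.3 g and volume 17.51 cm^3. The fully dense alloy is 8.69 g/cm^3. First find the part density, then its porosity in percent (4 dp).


rho_part = 138.3 / 17.51 = 7.8983438 g/cm^3
Porosity = (1 - 7.8983438/8.69)*100 = 9.11 %


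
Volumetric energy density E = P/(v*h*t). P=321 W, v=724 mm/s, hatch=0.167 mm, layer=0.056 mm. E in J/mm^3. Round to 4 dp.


E = 321 / (724*0.167*0.056) = 47.4091 J/mm^3


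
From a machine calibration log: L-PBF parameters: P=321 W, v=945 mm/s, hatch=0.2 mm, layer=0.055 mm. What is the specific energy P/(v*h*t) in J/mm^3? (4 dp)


Build rate = 945 * 0.2 * 0.055 = 10.395 mm^3/s
SE = 321 / 10.395 = 30.8802 J/mm^3


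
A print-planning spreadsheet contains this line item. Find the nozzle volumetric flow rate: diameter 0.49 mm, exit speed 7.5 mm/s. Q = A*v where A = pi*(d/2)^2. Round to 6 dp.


A = pi*(0.49/2)^2 = 0.1885741 mm^2
Q = 0.1885741 * 7.5 = 1.414306 mm^3/s


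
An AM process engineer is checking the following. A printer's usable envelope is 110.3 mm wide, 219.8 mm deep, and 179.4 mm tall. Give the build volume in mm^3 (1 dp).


V = 110.3 * 219.8 * 179.4 = 4349362.8 mm^3


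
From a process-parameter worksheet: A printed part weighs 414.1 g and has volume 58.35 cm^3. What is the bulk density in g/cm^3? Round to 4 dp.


rho = 414.1 / 58.35 = 7.0968 g/cm^3


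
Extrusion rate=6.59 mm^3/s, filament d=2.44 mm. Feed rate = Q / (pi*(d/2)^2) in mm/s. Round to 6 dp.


A = pi*(2.44/2)^2 = 4.675947
v = 6.59 / 4.675947 = 1.40934 mm/s


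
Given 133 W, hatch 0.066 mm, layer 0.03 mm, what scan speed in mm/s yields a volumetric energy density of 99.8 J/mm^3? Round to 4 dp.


v = 133 / (99.8*0.066*0.03) = 673.0633 mm/s


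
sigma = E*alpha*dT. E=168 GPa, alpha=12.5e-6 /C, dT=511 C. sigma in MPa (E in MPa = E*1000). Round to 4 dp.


sigma = 168*1000 * 12.5e-6 * 511 = 1073.1 MPa


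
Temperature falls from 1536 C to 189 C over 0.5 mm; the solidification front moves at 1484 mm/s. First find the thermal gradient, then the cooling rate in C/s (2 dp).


G = (1536-189)/0.5 = 2694.0 C/mm
CR = 2694.0 * 1484 = 3997896.0 C/s


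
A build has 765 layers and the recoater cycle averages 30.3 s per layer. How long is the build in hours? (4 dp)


t = 765 * 30.3 / 3600 = 6.4388 hrs


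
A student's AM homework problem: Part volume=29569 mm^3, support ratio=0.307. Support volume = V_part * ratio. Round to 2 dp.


V_support = 29569 * 0.307 = 9077.68 mm^3


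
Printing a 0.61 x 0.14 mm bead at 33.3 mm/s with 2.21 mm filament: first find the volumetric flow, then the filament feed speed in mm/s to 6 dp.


Q = 0.61 * 0.14 * 33.3 = 2.84382 mm^3/s
A_fil = pi*(2.21/2)^2 = 3.83596317 mm^2
v_feed = 2.84382 / 3.83596317 = 0.741357 mm/s


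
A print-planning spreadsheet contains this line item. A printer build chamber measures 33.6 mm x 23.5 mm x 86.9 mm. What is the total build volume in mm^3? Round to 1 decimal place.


V = 33.6 * 23.5 * 86.9 = 68616.2 mm^3


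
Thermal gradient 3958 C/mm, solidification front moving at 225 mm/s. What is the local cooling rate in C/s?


CR = 3958 * 225 = 890550 C/s


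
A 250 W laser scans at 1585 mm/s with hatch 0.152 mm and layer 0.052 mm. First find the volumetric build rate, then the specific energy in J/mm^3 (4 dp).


Build rate = 1585 * 0.152 * 0.052 = 12.52784 mm^3/s
SE = 250 / 12.52784 = 19.9556 J/mm^3


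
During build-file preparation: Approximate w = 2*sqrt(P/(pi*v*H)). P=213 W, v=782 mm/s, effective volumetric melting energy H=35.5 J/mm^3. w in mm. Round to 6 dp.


w = 2*sqrt(213/(pi*782*35.5)) = 0.098839 mm


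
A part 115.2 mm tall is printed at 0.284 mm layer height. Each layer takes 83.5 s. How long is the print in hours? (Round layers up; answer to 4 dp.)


Layers = ceil(115.2/0.284) = 406
t = 406 * 83.5 / 3600 = 9.4169 hrs


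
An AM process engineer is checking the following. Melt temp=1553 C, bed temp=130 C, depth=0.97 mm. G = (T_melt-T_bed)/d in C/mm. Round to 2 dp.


G = (1553-130)/0.97 = 1467.01 C/mm


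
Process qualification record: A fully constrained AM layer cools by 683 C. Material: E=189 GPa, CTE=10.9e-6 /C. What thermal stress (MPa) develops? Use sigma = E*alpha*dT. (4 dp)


sigma = 189*1000 * 10.9e-6 * 683 = 1407.0483 MPa


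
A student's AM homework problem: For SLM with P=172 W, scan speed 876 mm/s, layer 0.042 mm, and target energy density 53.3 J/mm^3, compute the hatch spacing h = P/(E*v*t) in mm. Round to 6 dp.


h = 172 / (53.3*876*0.042) = 0.08771 mm


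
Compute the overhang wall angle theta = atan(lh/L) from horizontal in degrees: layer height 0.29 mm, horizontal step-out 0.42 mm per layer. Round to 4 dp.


angle = atan(0.29/0.42) = 34.6242 degrees


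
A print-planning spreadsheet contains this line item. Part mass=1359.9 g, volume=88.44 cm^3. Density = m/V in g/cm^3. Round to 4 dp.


rho = 1359.9 / 88.44 = 15.3765 g/cm^3


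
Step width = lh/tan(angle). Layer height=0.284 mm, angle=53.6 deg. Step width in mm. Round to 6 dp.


step = 0.284 / tan(53.6) = 0.209383 mm


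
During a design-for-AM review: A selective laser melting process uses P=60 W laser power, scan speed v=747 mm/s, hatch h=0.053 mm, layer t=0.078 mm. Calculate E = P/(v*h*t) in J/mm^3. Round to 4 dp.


E = 60 / (747*0.053*0.078) = 19.4294 J/mm^3


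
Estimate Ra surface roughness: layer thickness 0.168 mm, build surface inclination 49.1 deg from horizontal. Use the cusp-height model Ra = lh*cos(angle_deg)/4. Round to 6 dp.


Ra = 0.168 * cos(49.1) / 4 = 0.027499 mm


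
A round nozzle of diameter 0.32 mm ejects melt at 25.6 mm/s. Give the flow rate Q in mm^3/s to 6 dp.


A = pi*(0.32/2)^2 = 0.08042477 mm^2
Q = 0.08042477 * 25.6 = 2.058874 mm^3/s


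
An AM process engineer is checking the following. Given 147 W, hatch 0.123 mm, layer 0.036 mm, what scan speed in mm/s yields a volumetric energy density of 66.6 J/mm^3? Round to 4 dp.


v = 147 / (66.6*0.123*0.036) = 498.4659 mm/s


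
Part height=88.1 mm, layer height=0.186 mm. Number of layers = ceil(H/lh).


Layers = ceil(88.1/0.186) = 474


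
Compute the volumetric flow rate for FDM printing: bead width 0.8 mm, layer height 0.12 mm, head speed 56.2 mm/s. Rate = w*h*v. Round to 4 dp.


Rate = 0.8 * 0.12 * 56.2 = 5.3952 mm^3/s


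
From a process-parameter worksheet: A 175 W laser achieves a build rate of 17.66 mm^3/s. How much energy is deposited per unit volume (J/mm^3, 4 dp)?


SE = 175 / 17.66 = 9.9094 J/mm^3


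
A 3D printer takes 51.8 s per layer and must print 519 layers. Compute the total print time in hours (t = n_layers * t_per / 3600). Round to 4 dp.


t = 519 * 51.8 / 3600 = 7.4678 hrs


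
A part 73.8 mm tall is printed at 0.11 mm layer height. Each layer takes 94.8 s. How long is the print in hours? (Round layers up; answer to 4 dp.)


Layers = ceil(73.8/0.11) = 671
t = 671 * 94.8 / 3600 = 17.6697 hrs


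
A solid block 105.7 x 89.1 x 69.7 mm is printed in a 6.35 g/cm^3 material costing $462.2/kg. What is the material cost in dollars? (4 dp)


V = 105.7 * 89.1 * 69.7 = 656425.539 mm^3 = 656.425539 cm^3
Mass = 656.425539 * 6.35 / 1000 = 4.16830217 kg
Cost = 4.16830217 * 462.2 = 1926.5893 $


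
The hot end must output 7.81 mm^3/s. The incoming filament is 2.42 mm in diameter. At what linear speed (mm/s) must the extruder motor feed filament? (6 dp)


A = pi*(2.42/2)^2 = 4.599606
v = 7.81 / 4.599606 = 1.697972 mm/s


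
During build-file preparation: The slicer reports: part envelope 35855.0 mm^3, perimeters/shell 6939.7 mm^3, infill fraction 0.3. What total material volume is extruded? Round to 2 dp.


V_infill = (35855.0 - 6939.7) * 0.3 = 8674.59
V_total = 6939.7 + 8674.59 = 15614.29 mm^3


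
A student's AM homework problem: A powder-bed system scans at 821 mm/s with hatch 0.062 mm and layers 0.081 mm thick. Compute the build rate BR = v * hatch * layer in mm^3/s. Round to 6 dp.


Rate = 821 * 0.062 * 0.081 = 4.123062 mm^3/s


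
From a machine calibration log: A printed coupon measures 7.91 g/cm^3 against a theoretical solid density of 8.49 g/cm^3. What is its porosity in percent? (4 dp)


Porosity = (1-7.91/8.49)*100 = 6.8316 %


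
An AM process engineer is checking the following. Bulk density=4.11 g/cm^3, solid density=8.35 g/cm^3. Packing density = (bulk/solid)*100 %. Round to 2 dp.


Packing = (4.11/8.35)*100 = 49.22 %


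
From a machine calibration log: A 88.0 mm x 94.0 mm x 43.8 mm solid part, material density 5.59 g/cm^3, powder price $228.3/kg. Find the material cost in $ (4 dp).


V = 88.0 * 94.0 * 43.8 = 362313.6 mm^3 = 362.3136 cm^3
Mass = 362.3136 * 5.59 / 1000 = 2.02533302 kg
Cost = 2.02533302 * 228.3 = 462.3835 $


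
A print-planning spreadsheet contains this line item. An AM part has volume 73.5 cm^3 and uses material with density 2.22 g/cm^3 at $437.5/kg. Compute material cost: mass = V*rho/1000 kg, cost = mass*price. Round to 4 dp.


Mass = 73.5*2.22/1000 = 0.16317 kg
Cost = 0.16317 * 437.5 = 71.3869 $


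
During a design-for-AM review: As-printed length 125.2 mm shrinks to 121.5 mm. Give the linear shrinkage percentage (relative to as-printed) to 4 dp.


Shrinkage = ((125.2-121.5)/125.2)*100 = 2.9553 %


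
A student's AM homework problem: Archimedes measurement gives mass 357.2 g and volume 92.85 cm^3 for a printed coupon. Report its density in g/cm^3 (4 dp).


rho = 357.2 / 92.85 = 3.8471 g/cm^3


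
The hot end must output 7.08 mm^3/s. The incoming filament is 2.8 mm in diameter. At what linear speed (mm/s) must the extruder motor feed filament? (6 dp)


A = pi*(2.8/2)^2 = 6.157522
v = 7.08 / 6.157522 = 1.149813 mm/s


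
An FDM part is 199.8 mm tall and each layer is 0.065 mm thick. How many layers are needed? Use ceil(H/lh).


Layers = ceil(199.8/0.065) = 3074


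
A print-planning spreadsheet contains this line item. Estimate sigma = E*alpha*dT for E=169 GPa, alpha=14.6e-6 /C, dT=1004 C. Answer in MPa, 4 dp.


sigma = 169*1000 * 14.6e-6 * 1004 = 2477.2696 MPa


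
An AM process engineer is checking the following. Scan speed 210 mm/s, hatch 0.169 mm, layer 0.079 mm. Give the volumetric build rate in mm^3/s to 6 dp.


Rate = 210 * 0.169 * 0.079 = 2.80371 mm^3/s


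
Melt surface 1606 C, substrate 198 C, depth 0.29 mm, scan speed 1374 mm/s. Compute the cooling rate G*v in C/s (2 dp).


G = (1606-198)/0.29 = 4855.17241379 C/mm
CR = 4855.17241379 * 1374 = 6671006.9 C/s


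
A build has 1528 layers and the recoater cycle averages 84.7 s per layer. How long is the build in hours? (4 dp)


t = 1528 * 84.7 / 3600 = 35.9504 hrs


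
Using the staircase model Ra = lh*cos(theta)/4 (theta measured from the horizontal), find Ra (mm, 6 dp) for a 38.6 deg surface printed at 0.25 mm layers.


Ra = 0.25 * cos(38.6) / 4 = 0.048845 mm


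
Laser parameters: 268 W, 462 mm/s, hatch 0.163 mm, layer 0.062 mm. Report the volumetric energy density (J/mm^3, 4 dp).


E = 268 / (462*0.163*0.062) = 57.4002 J/mm^3


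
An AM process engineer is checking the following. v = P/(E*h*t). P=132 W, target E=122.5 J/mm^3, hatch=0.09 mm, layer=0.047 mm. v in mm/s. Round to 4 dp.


v = 132 / (122.5*0.09*0.047) = 254.7402 mm/s


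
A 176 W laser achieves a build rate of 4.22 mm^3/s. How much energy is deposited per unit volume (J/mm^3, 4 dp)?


SE = 176 / 4.22 = 41.7062 J/mm^3


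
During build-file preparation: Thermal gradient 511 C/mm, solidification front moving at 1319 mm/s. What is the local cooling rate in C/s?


CR = 511 * 1319 = 674009 C/s


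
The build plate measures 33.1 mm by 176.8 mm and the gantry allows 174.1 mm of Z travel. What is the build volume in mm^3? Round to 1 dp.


V = 33.1 * 176.8 * 174.1 = 1018847.1 mm^3


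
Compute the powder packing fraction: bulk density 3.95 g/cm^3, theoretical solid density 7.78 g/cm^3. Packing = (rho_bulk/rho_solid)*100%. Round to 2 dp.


Packing = (3.95/7.78)*100 = 50.77 %


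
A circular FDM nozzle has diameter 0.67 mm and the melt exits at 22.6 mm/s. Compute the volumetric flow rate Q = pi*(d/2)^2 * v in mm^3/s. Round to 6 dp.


A = pi*(0.67/2)^2 = 0.35256524 mm^2
Q = 0.35256524 * 22.6 = 7.967974 mm^3/s


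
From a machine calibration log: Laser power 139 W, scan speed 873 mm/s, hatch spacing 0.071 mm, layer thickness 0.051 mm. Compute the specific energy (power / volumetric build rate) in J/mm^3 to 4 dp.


Build rate = 873 * 0.071 * 0.051 = 3.161133 mm^3/s
SE = 139 / 3.161133 = 43.9716 J/mm^3


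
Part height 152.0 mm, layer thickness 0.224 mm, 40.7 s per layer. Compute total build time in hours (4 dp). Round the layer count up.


Layers = ceil(152.0/0.224) = 679
t = 679 * 40.7 / 3600 = 7.6765 hrs


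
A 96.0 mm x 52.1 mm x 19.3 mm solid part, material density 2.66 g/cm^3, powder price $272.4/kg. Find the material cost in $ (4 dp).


V = 96.0 * 52.1 * 19.3 = 96530.88 mm^3 = 96.53088 cm^3
Mass = 96.53088 * 2.66 / 1000 = 0.25677214 kg
Cost = 0.25677214 * 272.4 = 69.9447 $


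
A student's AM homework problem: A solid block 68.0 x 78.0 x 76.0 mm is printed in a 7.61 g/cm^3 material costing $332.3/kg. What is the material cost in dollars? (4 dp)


V = 68.0 * 78.0 * 76.0 = 403104.0 mm^3 = 403.104 cm^3
Mass = 403.104 * 7.61 / 1000 = 3.06762144 kg
Cost = 3.06762144 * 332.3 = 1019.3706 $


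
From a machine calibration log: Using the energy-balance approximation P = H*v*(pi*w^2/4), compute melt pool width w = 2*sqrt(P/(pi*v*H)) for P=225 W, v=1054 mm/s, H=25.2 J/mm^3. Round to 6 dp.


w = 2*sqrt(225/(pi*1054*25.2)) = 0.103855 mm


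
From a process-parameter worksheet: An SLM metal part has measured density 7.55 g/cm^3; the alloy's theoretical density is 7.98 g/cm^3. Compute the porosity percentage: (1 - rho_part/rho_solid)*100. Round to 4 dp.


Porosity = (1-7.55/7.98)*100 = 5.3885 %


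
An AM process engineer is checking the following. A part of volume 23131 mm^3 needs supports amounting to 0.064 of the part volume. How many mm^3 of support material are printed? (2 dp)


V_support = 23131 * 0.064 = 1480.38 mm^3


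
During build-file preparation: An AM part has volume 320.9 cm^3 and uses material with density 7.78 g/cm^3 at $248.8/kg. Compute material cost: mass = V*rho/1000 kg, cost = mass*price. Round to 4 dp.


Mass = 320.9*7.78/1000 = 2.496602 kg
Cost = 2.496602 * 248.8 = 621.1546 $


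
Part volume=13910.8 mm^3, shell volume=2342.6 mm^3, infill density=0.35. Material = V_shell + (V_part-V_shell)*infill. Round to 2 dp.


V_infill = (13910.8 - 2342.6) * 0.35 = 4048.87
V_total = 2342.6 + 4048.87 = 6391.47 mm^3


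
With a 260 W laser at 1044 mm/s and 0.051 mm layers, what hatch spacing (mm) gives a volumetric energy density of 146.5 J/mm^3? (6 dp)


h = 260 / (146.5*1044*0.051) = 0.033332 mm


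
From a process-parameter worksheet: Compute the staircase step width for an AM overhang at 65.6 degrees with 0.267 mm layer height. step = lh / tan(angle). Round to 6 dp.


step = 0.267 / tan(65.6) = 0.121117 mm


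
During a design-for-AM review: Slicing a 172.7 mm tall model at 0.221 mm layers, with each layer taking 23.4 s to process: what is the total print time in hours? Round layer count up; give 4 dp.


Layers = ceil(172.7/0.221) = 782
t = 782 * 23.4 / 3600 = 5.083 hrs


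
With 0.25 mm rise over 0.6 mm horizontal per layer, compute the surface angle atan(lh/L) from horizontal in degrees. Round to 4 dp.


angle = atan(0.25/0.6) = 22.6199 degrees


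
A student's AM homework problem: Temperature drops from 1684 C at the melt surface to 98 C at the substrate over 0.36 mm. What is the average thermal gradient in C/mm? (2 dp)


G = (1684-98)/0.36 = 4405.56 C/mm


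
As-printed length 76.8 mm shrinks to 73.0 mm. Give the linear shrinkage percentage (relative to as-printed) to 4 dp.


Shrinkage = ((76.8-73.0)/76.8)*100 = 4.9479 %


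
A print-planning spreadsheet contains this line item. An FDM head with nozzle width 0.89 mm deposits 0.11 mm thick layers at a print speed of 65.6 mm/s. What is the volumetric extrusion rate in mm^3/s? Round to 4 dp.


Rate = 0.89 * 0.11 * 65.6 = 6.4222 mm^3/s


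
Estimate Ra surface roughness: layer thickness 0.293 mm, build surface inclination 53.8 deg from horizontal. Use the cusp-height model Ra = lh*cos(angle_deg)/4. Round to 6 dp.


Ra = 0.293 * cos(53.8) / 4 = 0.043262 mm


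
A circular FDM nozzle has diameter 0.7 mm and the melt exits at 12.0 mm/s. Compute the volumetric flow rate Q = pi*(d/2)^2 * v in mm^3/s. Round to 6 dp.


A = pi*(0.7/2)^2 = 0.3848451 mm^2
Q = 0.3848451 * 12.0 = 4.618141 mm^3/s


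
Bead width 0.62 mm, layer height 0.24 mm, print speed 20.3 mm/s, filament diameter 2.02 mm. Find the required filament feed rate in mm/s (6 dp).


Q = 0.62 * 0.24 * 20.3 = 3.02064 mm^3/s
A_fil = pi*(2.02/2)^2 = 3.20473867 mm^2
v_feed = 3.02064 / 3.20473867 = 0.942554 mm/s


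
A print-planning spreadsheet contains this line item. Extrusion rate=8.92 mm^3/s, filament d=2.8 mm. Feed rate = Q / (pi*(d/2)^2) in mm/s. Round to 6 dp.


A = pi*(2.8/2)^2 = 6.157522
v = 8.92 / 6.157522 = 1.448635 mm/s


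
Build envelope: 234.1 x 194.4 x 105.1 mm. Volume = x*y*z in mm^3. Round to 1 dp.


V = 234.1 * 194.4 * 105.1 = 4783000.1 mm^3


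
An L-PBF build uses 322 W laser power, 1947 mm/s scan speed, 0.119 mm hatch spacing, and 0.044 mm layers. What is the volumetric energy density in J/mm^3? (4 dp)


E = 322 / (1947*0.119*0.044) = 31.5857 J/mm^3


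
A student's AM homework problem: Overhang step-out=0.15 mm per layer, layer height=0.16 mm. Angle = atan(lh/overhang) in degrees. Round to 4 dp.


angle = atan(0.16/0.15) = 46.8476 degrees


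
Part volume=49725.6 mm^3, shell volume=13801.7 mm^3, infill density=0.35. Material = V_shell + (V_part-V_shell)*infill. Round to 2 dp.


V_infill = (49725.6 - 13801.7) * 0.35 = 12573.37
V_total = 13801.7 + 12573.37 = 26375.07 mm^3


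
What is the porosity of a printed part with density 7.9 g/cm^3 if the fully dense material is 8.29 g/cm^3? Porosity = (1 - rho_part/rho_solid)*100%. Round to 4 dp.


Porosity = (1-7.9/8.29)*100 = 4.7045 %
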